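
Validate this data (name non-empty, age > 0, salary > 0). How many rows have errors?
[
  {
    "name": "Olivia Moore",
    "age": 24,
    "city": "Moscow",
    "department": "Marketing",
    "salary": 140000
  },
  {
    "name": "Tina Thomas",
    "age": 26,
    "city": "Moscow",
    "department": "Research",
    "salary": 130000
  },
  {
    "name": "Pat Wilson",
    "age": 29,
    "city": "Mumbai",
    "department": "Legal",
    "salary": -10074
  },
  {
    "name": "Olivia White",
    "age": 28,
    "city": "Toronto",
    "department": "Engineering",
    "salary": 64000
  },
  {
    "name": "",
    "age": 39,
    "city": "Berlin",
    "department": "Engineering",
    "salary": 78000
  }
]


Validating 5 records:
Rules: name non-empty, age > 0, salary > 0

  Row 1 (Olivia Moore): OK
  Row 2 (Tina Thomas): OK
  Row 3 (Pat Wilson): negative salary: -10074
  Row 4 (Olivia White): OK
  Row 5 (???): empty name

Total errors: 2

2 errors


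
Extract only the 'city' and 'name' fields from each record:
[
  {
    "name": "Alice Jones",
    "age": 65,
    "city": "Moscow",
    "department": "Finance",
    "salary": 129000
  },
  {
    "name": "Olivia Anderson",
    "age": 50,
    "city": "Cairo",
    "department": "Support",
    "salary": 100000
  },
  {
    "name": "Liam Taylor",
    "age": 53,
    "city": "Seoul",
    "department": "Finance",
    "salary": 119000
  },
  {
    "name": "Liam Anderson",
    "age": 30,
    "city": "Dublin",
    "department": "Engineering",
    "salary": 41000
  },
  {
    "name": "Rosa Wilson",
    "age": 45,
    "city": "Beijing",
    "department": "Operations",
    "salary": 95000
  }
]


Original: 5 records with fields: name, age, city, department, salary
Keep: ['city', 'name']
Drop: ['age', 'department', 'salary']
Result: 5 records, 2 fields each

[
  {
    "city": "Moscow",
    "name": "Alice Jones"
  },
  {
    "city": "Cairo",
    "name": "Olivia Anderson"
  },
  {
    "city": "Seoul",
    "name": "Liam Taylor"
  },
  {
    "city": "Dublin",
    "name": "Liam Anderson"
  },
  {
    "city": "Beijing",
    "name": "Rosa Wilson"
  }
]


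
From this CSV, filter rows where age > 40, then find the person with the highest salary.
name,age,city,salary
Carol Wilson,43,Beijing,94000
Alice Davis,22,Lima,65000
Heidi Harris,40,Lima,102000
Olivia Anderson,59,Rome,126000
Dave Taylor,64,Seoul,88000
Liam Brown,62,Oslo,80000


Filter: age > 40
Sort by: salary (descending)

Filtered records (4):
  Olivia Anderson, age 59, salary $126000
  Carol Wilson, age 43, salary $94000
  Dave Taylor, age 64, salary $88000
  Liam Brown, age 62, salary $80000

Highest salary: Olivia Anderson ($126000)

Olivia Anderson


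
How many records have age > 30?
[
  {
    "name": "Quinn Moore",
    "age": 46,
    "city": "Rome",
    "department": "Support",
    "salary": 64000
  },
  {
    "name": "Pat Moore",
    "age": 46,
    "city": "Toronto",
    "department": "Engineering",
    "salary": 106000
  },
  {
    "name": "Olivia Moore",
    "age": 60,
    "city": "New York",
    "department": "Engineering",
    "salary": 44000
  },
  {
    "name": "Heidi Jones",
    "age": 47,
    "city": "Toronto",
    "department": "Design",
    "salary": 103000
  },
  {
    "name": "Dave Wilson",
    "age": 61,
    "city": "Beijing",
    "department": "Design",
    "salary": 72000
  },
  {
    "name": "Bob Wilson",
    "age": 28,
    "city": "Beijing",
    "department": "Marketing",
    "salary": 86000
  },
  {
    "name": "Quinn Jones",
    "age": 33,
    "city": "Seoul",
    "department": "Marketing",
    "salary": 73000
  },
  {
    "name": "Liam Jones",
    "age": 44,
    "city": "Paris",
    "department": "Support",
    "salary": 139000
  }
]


Data: 8 records
Condition: age > 30

Checking each record:
  Quinn Moore: 46 MATCH
  Pat Moore: 46 MATCH
  Olivia Moore: 60 MATCH
  Heidi Jones: 47 MATCH
  Dave Wilson: 61 MATCH
  Bob Wilson: 28
  Quinn Jones: 33 MATCH
  Liam Jones: 44 MATCH

Count: 7

7


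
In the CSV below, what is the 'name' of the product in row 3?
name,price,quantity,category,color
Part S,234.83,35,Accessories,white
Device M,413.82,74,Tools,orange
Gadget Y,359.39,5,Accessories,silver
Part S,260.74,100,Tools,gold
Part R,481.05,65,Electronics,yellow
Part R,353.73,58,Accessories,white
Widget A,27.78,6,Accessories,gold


Query: Row 3 ('Gadget Y'), column 'name'
Value: Gadget Y

Gadget Y


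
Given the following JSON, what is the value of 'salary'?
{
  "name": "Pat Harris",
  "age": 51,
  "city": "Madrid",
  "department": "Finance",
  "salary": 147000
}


Looking up field 'salary'
Value: 147000

147000


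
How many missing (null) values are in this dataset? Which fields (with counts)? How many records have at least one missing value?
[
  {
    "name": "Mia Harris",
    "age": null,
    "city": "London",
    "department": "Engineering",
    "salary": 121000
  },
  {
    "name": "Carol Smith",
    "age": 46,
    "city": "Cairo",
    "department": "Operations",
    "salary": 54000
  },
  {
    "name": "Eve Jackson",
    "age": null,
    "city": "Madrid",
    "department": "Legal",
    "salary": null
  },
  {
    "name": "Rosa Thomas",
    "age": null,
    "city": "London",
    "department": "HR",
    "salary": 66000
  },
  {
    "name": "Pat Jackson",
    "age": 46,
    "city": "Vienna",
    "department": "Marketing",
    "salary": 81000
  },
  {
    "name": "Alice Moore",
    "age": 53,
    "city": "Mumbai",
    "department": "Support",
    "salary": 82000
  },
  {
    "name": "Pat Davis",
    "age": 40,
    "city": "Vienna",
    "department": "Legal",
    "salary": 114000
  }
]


Checking for missing (null) values in 7 records:

  Mia Harris: age
  Carol Smith: complete
  Eve Jackson: age, salary
  Rosa Thomas: age
  Pat Jackson: complete
  Alice Moore: complete
  Pat Davis: complete

Per field:
  name: 0 missing
  age: 3 missing
  city: 0 missing
  department: 0 missing
  salary: 1 missing

Total missing values: 4
Records with any missing: 3

4 missing values (age: 3, salary: 1); 3 incomplete records


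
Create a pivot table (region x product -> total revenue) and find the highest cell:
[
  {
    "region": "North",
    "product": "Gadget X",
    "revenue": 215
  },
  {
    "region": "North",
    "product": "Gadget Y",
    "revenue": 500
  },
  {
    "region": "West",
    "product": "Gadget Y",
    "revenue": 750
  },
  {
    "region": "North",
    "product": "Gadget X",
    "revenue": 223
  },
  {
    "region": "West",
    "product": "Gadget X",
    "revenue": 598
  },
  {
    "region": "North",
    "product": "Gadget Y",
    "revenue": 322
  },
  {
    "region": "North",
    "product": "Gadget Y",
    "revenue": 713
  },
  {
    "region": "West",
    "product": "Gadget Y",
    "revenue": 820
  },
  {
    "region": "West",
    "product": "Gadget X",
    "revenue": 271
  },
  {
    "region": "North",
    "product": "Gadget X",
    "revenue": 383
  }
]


Pivot: region (rows) x product (columns) -> total revenue

     Gadget X      Gadget Y    
North          821          1535  
West           869          1570  

Highest: West / Gadget Y = $1570

West / Gadget Y = $1570


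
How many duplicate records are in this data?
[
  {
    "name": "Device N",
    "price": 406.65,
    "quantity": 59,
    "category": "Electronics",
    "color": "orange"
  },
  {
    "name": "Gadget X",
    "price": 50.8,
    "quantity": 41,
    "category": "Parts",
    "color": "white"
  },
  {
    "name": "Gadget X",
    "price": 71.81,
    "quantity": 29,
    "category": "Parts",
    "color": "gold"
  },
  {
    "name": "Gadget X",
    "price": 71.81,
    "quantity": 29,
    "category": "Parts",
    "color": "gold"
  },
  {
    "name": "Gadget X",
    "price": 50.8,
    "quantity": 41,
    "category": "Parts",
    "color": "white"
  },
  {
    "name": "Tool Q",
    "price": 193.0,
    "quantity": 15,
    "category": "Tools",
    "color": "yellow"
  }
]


Checking 6 records for duplicates:

  Row 1: Device N ($406.65, qty 59)
  Row 2: Gadget X ($50.8, qty 41)
  Row 3: Gadget X ($71.81, qty 29)
  Row 4: Gadget X ($71.81, qty 29) <-- DUPLICATE
  Row 5: Gadget X ($50.8, qty 41) <-- DUPLICATE
  Row 6: Tool Q ($193.0, qty 15)

Duplicates found: 2
Unique records: 4

2 duplicates, 4 unique


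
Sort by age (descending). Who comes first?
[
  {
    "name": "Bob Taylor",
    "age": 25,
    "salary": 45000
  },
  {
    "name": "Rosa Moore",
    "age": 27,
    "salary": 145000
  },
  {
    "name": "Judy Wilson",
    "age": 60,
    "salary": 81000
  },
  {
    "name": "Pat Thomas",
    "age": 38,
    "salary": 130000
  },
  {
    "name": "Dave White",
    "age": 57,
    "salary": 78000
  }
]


Sort by: age (descending)

Sorted order:
  1. Judy Wilson (age = 60)
  2. Dave White (age = 57)
  3. Pat Thomas (age = 38)
  4. Rosa Moore (age = 27)
  5. Bob Taylor (age = 25)

First: Judy Wilson

Judy Wilson


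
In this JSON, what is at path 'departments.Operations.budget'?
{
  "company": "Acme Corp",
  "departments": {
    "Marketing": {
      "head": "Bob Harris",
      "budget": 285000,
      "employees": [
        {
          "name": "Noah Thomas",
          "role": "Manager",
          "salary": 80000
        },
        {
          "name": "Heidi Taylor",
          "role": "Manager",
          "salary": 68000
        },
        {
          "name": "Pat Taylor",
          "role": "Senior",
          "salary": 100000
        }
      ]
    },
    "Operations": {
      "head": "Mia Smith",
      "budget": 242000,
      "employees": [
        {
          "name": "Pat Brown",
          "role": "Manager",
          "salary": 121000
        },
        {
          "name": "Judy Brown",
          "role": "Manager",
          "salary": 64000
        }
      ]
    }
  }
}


Path: departments.Operations.budget

Navigate:
  -> departments
  -> Operations
  -> budget = 242000

242000


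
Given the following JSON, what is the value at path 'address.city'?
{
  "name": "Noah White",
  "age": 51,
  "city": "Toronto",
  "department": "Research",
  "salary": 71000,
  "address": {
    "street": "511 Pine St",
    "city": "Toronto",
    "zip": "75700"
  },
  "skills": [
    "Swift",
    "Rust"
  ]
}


Query: address.city
Path: address -> city
Value: Toronto

Toronto


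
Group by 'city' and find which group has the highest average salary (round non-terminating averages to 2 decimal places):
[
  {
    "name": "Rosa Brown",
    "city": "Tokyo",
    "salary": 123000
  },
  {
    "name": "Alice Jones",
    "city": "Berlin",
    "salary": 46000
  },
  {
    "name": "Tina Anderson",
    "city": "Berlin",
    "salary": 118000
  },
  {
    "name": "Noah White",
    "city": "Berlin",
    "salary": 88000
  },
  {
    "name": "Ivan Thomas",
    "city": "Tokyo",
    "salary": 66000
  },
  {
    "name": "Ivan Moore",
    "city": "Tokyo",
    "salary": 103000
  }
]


Group by: city

Groups:
  Berlin: 3 people, avg salary = 252000/3 = $84000
  Tokyo: 3 people, avg salary = 292000/3 ≈ $97333.33

Highest average salary: Tokyo (≈$97333.33)

Tokyo (≈$97333.33)


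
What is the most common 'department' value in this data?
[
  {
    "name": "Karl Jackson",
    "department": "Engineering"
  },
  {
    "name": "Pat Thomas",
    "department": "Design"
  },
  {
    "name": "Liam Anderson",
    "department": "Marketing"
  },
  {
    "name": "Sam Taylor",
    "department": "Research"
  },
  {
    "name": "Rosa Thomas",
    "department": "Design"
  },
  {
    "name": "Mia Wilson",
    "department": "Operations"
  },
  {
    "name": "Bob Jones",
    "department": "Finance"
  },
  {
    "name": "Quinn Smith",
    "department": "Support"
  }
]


Counting 'department' values across 8 records:

  Design: 2 ##
  Engineering: 1 #
  Marketing: 1 #
  Research: 1 #
  Operations: 1 #
  Finance: 1 #
  Support: 1 #

Most common: Design (2 times)

Design (2 times)


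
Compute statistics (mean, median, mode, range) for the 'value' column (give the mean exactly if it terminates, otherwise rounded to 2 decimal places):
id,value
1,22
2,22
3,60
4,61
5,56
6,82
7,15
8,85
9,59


Data: [22, 22, 60, 61, 56, 82, 15, 85, 59]
Count: 9
Sum: 462
Mean: 462/9 ≈ 51.33 (rounded to 2 decimal places)
Sorted: [15, 22, 22, 56, 59, 60, 61, 82, 85]
Median: 59.0
Mode: 22 (2 times)
Range: 85 - 15 = 70
Min: 15, Max: 85

mean≈51.33, median=59.0, mode=22, range=70


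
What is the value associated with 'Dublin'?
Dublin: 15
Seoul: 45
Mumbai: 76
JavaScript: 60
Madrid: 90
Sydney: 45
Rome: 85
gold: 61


Looking up key 'Dublin'
Value: 15

15


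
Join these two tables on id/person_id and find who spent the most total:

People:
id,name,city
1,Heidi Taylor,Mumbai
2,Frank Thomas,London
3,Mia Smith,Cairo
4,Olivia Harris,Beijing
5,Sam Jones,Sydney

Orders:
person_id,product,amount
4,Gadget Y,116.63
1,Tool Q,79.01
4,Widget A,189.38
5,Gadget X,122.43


Join on: people.id = orders.person_id

Joined rows:
  Olivia Harris (Beijing) bought Gadget Y for $116.63
  Heidi Taylor (Mumbai) bought Tool Q for $79.01
  Olivia Harris (Beijing) bought Widget A for $189.38
  Sam Jones (Sydney) bought Gadget X for $122.43

Total per person:
  Olivia Harris: $306.01
  Sam Jones: $122.43
  Heidi Taylor: $79.01

Top spender: Olivia Harris ($306.01)

Olivia Harris ($306.01)


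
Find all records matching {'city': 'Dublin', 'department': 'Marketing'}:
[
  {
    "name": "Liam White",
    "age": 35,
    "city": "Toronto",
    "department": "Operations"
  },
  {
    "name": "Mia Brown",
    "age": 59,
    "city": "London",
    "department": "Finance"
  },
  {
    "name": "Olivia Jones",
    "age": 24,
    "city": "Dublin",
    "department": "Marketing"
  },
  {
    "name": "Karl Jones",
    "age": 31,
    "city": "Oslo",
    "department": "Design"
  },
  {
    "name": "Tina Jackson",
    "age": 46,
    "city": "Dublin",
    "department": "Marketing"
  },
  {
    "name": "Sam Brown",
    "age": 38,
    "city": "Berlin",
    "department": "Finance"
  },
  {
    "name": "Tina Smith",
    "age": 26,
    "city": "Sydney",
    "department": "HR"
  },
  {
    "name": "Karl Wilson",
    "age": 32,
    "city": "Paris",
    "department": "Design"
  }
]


Search criteria: {'city': 'Dublin', 'department': 'Marketing'}

Checking 8 records:
  Liam White: {city: Toronto, department: Operations}
  Mia Brown: {city: London, department: Finance}
  Olivia Jones: {city: Dublin, department: Marketing} <-- MATCH
  Karl Jones: {city: Oslo, department: Design}
  Tina Jackson: {city: Dublin, department: Marketing} <-- MATCH
  Sam Brown: {city: Berlin, department: Finance}
  Tina Smith: {city: Sydney, department: HR}
  Karl Wilson: {city: Paris, department: Design}

Matches: ["Olivia Jones", "Tina Jackson"]

["Olivia Jones", "Tina Jackson"]


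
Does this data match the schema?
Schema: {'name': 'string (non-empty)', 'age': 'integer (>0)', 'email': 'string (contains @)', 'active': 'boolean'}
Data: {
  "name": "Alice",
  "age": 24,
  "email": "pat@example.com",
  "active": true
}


Validating each field against schema:
  name: OK (non-empty string)
  age: OK (positive integer)
  email: OK (string with @)
  active: OK (boolean)

Result: VALID

VALID


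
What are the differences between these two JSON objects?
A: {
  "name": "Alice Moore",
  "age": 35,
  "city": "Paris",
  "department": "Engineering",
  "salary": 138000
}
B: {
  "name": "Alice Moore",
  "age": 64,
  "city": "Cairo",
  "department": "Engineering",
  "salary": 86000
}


Comparing each field (in key order):
  name: same
  age: DIFFERENT
  city: DIFFERENT
  department: same
  salary: DIFFERENT
Differences:
  age: 35 -> 64
  city: Paris -> Cairo
  salary: 138000 -> 86000

3 field(s) changed

3 changes: age, city, salary


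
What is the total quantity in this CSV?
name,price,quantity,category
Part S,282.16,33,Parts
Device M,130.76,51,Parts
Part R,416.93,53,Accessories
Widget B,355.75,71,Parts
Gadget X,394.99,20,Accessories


Computing total quantity:
Values: [33, 51, 53, 71, 20]
Sum = 228

228


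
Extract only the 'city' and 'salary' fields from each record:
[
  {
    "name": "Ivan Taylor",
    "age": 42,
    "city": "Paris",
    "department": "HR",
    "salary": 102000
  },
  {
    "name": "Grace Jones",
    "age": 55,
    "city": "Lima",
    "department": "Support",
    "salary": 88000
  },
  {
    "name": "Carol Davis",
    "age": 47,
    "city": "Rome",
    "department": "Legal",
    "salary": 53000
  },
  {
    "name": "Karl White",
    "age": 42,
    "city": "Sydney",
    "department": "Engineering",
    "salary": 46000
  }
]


Original: 4 records with fields: name, age, city, department, salary
Keep: ['city', 'salary']
Drop: ['name', 'age', 'department']
Result: 4 records, 2 fields each

[
  {
    "city": "Paris",
    "salary": 102000
  },
  {
    "city": "Lima",
    "salary": 88000
  },
  {
    "city": "Rome",
    "salary": 53000
  },
  {
    "city": "Sydney",
    "salary": 46000
  }
]


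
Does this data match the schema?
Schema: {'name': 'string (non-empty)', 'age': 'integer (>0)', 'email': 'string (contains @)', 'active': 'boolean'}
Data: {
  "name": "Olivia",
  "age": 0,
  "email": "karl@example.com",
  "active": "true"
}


Validating each field against schema:
  name: OK (non-empty string)
  age: FAIL (0 is not > 0)
  email: OK (string with @)
  active: FAIL ("true" is not a boolean)

Result: INVALID (2 errors: age, active)

INVALID (2 errors: age, active)


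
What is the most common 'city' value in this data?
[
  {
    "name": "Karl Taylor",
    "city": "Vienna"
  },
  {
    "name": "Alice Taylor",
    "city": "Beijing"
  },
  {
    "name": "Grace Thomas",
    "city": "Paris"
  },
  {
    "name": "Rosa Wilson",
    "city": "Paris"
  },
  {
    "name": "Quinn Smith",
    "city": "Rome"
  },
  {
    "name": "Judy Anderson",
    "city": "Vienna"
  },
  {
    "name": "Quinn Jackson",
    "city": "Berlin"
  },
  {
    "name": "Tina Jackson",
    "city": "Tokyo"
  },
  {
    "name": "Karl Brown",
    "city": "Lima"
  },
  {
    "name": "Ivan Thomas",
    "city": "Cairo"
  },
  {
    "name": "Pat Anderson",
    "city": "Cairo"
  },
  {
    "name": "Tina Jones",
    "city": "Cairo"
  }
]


Counting 'city' values across 12 records:

  Cairo: 3 ###
  Vienna: 2 ##
  Paris: 2 ##
  Beijing: 1 #
  Rome: 1 #
  Berlin: 1 #
  Tokyo: 1 #
  Lima: 1 #

Most common: Cairo (3 times)

Cairo (3 times)


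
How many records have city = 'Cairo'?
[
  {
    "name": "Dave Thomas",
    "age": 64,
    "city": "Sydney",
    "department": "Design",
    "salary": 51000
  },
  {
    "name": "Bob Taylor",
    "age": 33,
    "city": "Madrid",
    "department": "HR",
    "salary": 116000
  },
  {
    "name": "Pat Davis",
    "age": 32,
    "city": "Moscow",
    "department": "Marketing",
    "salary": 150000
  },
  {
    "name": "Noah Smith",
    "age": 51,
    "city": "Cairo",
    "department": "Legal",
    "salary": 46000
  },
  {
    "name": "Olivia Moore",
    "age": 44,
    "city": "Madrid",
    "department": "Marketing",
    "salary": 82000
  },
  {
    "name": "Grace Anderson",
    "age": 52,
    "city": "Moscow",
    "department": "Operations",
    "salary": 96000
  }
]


Data: 6 records
Condition: city = 'Cairo'

Checking each record:
  Dave Thomas: Sydney
  Bob Taylor: Madrid
  Pat Davis: Moscow
  Noah Smith: Cairo MATCH
  Olivia Moore: Madrid
  Grace Anderson: Moscow

Count: 1

1


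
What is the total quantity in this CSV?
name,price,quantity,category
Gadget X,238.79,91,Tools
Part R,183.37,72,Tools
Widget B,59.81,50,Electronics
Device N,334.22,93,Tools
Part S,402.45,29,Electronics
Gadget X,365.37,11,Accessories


Computing total quantity:
Values: [91, 72, 50, 93, 29, 11]
Sum = 346

346


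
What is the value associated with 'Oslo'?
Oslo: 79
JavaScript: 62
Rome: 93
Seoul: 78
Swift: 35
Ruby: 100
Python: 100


Looking up key 'Oslo'
Value: 79

79


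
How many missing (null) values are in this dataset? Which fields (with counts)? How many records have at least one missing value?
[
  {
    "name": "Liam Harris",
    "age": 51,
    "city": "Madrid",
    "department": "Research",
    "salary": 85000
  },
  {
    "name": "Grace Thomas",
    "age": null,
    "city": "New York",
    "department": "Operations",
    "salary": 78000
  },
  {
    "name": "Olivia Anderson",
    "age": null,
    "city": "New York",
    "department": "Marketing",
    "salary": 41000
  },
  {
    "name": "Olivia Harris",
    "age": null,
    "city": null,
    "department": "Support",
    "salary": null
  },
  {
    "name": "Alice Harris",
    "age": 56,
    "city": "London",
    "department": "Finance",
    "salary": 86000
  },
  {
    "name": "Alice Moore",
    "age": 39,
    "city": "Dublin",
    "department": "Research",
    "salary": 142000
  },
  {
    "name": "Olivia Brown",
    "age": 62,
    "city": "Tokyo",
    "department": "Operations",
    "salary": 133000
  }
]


Checking for missing (null) values in 7 records:

  Liam Harris: complete
  Grace Thomas: age
  Olivia Anderson: age
  Olivia Harris: age, city, salary
  Alice Harris: complete
  Alice Moore: complete
  Olivia Brown: complete

Per field:
  name: 0 missing
  age: 3 missing
  city: 1 missing
  department: 0 missing
  salary: 1 missing

Total missing values: 5
Records with any missing: 3

5 missing values (age: 3, city: 1, salary: 1); 3 incomplete records


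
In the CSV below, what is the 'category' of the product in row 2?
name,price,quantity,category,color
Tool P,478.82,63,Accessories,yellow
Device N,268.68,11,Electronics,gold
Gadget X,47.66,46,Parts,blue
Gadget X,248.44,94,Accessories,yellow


Query: Row 2 ('Device N'), column 'category'
Value: Electronics

Electronics


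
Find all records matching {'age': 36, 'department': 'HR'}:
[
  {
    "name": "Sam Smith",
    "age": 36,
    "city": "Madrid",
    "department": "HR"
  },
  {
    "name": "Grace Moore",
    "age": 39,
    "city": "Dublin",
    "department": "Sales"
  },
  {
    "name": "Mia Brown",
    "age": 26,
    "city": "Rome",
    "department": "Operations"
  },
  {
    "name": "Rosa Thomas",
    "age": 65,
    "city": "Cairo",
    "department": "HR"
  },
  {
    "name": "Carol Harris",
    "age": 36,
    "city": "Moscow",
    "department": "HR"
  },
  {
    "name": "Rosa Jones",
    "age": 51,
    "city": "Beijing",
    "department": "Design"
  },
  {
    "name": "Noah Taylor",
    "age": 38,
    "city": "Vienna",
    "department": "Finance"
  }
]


Search criteria: {'age': 36, 'department': 'HR'}

Checking 7 records:
  Sam Smith: {age: 36, department: HR} <-- MATCH
  Grace Moore: {age: 39, department: Sales}
  Mia Brown: {age: 26, department: Operations}
  Rosa Thomas: {age: 65, department: HR}
  Carol Harris: {age: 36, department: HR} <-- MATCH
  Rosa Jones: {age: 51, department: Design}
  Noah Taylor: {age: 38, department: Finance}

Matches: ["Sam Smith", "Carol Harris"]

["Sam Smith", "Carol Harris"]


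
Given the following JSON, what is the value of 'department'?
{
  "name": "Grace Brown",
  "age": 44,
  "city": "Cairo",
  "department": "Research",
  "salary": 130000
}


Looking up field 'department'
Value: Research

Research


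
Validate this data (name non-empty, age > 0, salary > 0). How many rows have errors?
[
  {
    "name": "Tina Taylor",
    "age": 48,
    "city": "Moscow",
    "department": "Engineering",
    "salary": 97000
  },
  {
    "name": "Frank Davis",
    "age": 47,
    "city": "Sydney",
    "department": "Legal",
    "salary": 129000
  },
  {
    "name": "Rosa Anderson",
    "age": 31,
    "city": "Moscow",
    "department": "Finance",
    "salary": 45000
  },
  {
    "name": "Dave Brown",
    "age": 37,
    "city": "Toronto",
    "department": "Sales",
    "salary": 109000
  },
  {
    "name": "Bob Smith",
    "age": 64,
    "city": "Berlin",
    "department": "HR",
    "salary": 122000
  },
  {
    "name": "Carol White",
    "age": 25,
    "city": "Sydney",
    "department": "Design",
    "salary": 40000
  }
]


Validating 6 records:
Rules: name non-empty, age > 0, salary > 0

  Row 1 (Tina Taylor): OK
  Row 2 (Frank Davis): OK
  Row 3 (Rosa Anderson): OK
  Row 4 (Dave Brown): OK
  Row 5 (Bob Smith): OK
  Row 6 (Carol White): OK

Total errors: 0

0 errors


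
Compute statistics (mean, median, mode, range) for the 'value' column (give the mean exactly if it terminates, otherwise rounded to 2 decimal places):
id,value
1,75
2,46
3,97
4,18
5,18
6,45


Data: [75, 46, 97, 18, 18, 45]
Count: 6
Sum: 299
Mean: 299/6 ≈ 49.83 (rounded to 2 decimal places)
Sorted: [18, 18, 45, 46, 75, 97]
Median: 45.5
Mode: 18 (2 times)
Range: 97 - 18 = 79
Min: 18, Max: 97

mean≈49.83, median=45.5, mode=18, range=79


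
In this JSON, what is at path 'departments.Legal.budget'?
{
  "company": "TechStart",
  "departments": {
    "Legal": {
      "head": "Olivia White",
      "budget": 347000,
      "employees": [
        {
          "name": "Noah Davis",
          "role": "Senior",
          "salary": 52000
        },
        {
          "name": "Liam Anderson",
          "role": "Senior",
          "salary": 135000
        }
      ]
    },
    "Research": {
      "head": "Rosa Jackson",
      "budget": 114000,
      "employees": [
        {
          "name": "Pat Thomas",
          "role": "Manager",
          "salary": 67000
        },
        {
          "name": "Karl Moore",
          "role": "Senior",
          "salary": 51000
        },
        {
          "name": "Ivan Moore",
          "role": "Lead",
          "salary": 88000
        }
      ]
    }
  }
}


Path: departments.Legal.budget

Navigate:
  -> departments
  -> Legal
  -> budget = 347000

347000


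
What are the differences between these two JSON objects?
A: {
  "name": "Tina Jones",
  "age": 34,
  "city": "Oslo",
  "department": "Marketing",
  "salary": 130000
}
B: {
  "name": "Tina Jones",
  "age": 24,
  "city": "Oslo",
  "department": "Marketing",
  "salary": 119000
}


Comparing each field (in key order):
  name: same
  age: DIFFERENT
  city: same
  department: same
  salary: DIFFERENT
Differences:
  age: 34 -> 24
  salary: 130000 -> 119000

2 field(s) changed

2 changes: age, salary


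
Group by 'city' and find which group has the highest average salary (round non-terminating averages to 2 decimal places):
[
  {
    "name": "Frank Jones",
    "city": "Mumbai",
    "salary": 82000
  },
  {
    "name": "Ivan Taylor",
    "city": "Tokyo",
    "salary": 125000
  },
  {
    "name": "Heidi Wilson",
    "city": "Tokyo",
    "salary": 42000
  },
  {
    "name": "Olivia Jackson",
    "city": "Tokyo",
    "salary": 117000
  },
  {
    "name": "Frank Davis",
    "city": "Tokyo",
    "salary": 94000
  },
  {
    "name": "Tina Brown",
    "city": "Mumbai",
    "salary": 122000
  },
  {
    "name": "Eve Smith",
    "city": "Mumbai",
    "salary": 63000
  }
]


Group by: city

Groups:
  Mumbai: 3 people, avg salary = 267000/3 = $89000
  Tokyo: 4 people, avg salary = 378000/4 = $94500

Highest average salary: Tokyo ($94500)

Tokyo ($94500)


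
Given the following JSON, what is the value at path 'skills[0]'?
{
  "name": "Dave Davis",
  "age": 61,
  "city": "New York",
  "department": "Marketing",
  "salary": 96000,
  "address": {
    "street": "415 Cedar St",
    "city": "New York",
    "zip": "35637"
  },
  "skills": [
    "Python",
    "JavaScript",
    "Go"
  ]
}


Query: skills[0]
Path: skills -> first element
Value: Python

Python


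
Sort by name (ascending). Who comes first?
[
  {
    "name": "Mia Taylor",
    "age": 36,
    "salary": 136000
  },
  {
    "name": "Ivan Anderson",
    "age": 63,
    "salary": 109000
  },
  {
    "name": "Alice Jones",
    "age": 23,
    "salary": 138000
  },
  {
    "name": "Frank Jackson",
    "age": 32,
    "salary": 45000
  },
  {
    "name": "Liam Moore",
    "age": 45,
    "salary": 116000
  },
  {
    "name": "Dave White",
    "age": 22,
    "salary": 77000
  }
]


Sort by: name (ascending)

Sorted order:
  1. Alice Jones (name = Alice Jones)
  2. Dave White (name = Dave White)
  3. Frank Jackson (name = Frank Jackson)
  4. Ivan Anderson (name = Ivan Anderson)
  5. Liam Moore (name = Liam Moore)
  6. Mia Taylor (name = Mia Taylor)

First: Alice Jones

Alice Jones


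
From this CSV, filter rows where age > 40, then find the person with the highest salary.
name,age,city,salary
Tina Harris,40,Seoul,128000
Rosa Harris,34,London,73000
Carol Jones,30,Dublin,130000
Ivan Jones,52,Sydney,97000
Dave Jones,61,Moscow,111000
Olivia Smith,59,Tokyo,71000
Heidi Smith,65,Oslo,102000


Filter: age > 40
Sort by: salary (descending)

Filtered records (4):
  Dave Jones, age 61, salary $111000
  Heidi Smith, age 65, salary $102000
  Ivan Jones, age 52, salary $97000
  Olivia Smith, age 59, salary $71000

Highest salary: Dave Jones ($111000)

Dave Jones


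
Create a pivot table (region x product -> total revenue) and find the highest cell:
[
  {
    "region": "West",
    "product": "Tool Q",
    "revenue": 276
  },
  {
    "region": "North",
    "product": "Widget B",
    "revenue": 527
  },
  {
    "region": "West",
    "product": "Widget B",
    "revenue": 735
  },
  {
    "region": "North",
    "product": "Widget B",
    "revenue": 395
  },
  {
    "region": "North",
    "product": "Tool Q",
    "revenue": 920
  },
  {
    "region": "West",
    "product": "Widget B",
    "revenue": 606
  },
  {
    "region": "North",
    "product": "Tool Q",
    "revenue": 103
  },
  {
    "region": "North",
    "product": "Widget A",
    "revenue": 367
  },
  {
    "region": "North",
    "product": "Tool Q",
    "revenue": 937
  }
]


Pivot: region (rows) x product (columns) -> total revenue

     Tool Q        Widget A      Widget B    
North         1960           367           922  
West           276             0          1341  

Highest: North / Tool Q = $1960

North / Tool Q = $1960


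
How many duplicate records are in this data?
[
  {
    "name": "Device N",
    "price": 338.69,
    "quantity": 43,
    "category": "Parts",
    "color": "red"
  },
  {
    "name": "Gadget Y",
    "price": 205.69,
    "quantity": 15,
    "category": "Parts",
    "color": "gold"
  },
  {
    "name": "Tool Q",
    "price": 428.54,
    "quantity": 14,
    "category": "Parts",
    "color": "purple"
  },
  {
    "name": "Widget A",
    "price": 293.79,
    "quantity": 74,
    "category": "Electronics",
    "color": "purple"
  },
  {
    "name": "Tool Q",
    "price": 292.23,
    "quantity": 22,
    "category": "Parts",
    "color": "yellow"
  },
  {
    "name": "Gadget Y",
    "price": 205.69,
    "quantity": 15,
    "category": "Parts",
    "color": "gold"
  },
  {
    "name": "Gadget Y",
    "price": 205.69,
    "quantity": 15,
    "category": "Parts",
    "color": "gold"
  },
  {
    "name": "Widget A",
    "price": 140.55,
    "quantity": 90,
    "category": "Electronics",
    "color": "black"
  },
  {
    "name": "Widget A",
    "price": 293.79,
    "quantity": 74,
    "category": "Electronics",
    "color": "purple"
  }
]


Checking 9 records for duplicates:

  Row 1: Device N ($338.69, qty 43)
  Row 2: Gadget Y ($205.69, qty 15)
  Row 3: Tool Q ($428.54, qty 14)
  Row 4: Widget A ($293.79, qty 74)
  Row 5: Tool Q ($292.23, qty 22)
  Row 6: Gadget Y ($205.69, qty 15) <-- DUPLICATE
  Row 7: Gadget Y ($205.69, qty 15) <-- DUPLICATE
  Row 8: Widget A ($140.55, qty 90)
  Row 9: Widget A ($293.79, qty 74) <-- DUPLICATE

Duplicates found: 3
Unique records: 6

3 duplicates, 6 unique


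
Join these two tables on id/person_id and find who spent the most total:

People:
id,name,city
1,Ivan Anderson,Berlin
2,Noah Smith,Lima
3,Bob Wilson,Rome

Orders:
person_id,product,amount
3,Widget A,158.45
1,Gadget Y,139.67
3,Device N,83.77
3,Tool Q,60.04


Join on: people.id = orders.person_id

Joined rows:
  Bob Wilson (Rome) bought Widget A for $158.45
  Ivan Anderson (Berlin) bought Gadget Y for $139.67
  Bob Wilson (Rome) bought Device N for $83.77
  Bob Wilson (Rome) bought Tool Q for $60.04

Total per person:
  Bob Wilson: $302.26
  Ivan Anderson: $139.67

Top spender: Bob Wilson ($302.26)

Bob Wilson ($302.26)


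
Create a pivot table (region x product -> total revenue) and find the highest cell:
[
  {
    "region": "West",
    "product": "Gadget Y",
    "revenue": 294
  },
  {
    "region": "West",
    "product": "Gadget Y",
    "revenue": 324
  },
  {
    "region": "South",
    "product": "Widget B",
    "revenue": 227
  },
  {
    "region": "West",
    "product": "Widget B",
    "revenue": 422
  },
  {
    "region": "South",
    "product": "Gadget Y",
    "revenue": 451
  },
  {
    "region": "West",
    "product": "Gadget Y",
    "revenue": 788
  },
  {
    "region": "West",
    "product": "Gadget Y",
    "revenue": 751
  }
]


Pivot: region (rows) x product (columns) -> total revenue

     Gadget Y      Widget B    
South          451           227  
West          2157           422  

Highest: West / Gadget Y = $2157

West / Gadget Y = $2157


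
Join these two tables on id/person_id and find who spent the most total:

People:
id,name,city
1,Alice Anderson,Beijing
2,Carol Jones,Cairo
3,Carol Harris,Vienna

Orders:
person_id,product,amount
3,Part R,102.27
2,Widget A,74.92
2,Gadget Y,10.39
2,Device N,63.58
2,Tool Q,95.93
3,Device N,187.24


Join on: people.id = orders.person_id

Joined rows:
  Carol Harris (Vienna) bought Part R for $102.27
  Carol Jones (Cairo) bought Widget A for $74.92
  Carol Jones (Cairo) bought Gadget Y for $10.39
  Carol Jones (Cairo) bought Device N for $63.58
  Carol Jones (Cairo) bought Tool Q for $95.93
  Carol Harris (Vienna) bought Device N for $187.24

Total per person:
  Carol Harris: $289.51
  Carol Jones: $244.82

Top spender: Carol Harris ($289.51)

Carol Harris ($289.51)


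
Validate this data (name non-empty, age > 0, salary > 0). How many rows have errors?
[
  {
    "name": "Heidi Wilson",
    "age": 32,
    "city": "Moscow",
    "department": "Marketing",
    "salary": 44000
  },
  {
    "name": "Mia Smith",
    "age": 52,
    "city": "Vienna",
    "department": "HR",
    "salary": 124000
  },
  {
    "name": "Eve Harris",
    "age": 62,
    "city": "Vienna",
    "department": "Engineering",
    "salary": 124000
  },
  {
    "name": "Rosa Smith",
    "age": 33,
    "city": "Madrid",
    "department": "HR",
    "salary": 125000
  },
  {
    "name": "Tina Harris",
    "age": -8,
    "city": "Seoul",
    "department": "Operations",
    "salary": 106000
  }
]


Validating 5 records:
Rules: name non-empty, age > 0, salary > 0

  Row 1 (Heidi Wilson): OK
  Row 2 (Mia Smith): OK
  Row 3 (Eve Harris): OK
  Row 4 (Rosa Smith): OK
  Row 5 (Tina Harris): negative age: -8

Total errors: 1

1 errors


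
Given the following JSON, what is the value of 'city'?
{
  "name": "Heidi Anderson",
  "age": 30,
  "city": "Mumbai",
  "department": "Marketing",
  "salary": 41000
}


Looking up field 'city'
Value: Mumbai

Mumbai


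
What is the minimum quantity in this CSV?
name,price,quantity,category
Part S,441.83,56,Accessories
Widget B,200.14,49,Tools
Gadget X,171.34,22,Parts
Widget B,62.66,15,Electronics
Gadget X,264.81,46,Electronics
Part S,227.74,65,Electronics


Computing minimum quantity:
Values: [56, 49, 22, 15, 46, 65]
Min = 15

15


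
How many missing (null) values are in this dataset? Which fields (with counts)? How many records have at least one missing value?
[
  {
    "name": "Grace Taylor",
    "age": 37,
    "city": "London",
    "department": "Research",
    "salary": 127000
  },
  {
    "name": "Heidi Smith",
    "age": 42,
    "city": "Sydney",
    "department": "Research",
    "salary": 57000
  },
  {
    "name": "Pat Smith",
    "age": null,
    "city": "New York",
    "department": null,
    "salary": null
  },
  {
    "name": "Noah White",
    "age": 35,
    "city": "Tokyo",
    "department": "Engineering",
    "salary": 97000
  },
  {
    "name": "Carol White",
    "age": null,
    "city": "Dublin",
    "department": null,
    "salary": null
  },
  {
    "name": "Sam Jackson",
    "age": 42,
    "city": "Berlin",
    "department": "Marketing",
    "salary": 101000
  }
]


Checking for missing (null) values in 6 records:

  Grace Taylor: complete
  Heidi Smith: complete
  Pat Smith: age, department, salary
  Noah White: complete
  Carol White: age, department, salary
  Sam Jackson: complete

Per field:
  name: 0 missing
  age: 2 missing
  city: 0 missing
  department: 2 missing
  salary: 2 missing

Total missing values: 6
Records with any missing: 2

6 missing values (age: 2, department: 2, salary: 2); 2 incomplete records


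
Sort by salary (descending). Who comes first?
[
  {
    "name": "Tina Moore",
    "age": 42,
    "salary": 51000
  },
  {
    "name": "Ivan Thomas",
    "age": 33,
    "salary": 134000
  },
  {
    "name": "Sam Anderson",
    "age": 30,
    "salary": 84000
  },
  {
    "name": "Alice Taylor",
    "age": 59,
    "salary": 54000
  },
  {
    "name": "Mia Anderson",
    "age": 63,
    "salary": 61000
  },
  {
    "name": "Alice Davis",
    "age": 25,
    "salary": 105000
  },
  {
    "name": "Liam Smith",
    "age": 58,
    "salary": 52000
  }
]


Sort by: salary (descending)

Sorted order:
  1. Ivan Thomas (salary = 134000)
  2. Alice Davis (salary = 105000)
  3. Sam Anderson (salary = 84000)
  4. Mia Anderson (salary = 61000)
  5. Alice Taylor (salary = 54000)
  6. Liam Smith (salary = 52000)
  7. Tina Moore (salary = 51000)

First: Ivan Thomas

Ivan Thomas


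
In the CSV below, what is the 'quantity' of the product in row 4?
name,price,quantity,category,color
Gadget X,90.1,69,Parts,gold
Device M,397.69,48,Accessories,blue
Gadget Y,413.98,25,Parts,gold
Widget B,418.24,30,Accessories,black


Query: Row 4 ('Widget B'), column 'quantity'
Value: 30

30


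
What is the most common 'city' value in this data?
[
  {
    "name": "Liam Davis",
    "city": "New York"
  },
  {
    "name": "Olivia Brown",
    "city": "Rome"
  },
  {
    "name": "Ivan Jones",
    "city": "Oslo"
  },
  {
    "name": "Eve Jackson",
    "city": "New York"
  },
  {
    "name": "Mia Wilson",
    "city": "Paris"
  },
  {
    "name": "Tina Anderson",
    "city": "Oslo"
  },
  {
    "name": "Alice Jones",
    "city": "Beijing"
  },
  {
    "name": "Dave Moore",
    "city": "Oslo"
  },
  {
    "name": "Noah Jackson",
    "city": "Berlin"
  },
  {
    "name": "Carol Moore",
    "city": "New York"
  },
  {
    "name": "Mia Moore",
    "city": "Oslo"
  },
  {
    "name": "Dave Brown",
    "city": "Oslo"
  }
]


Counting 'city' values across 12 records:

  Oslo: 5 #####
  New York: 3 ###
  Rome: 1 #
  Paris: 1 #
  Beijing: 1 #
  Berlin: 1 #

Most common: Oslo (5 times)

Oslo (5 times)


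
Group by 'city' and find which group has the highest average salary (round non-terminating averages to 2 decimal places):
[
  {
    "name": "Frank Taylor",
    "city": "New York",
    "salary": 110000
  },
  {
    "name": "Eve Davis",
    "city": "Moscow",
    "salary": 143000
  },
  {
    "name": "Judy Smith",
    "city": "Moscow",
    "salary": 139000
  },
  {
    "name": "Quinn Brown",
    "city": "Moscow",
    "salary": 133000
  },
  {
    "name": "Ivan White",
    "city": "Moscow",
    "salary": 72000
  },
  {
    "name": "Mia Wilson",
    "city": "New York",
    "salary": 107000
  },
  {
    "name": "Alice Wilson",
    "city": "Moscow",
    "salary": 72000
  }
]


Group by: city

Groups:
  Moscow: 5 people, avg salary = 559000/5 = $111800
  New York: 2 people, avg salary = 217000/2 = $108500

Highest average salary: Moscow ($111800)

Moscow ($111800)


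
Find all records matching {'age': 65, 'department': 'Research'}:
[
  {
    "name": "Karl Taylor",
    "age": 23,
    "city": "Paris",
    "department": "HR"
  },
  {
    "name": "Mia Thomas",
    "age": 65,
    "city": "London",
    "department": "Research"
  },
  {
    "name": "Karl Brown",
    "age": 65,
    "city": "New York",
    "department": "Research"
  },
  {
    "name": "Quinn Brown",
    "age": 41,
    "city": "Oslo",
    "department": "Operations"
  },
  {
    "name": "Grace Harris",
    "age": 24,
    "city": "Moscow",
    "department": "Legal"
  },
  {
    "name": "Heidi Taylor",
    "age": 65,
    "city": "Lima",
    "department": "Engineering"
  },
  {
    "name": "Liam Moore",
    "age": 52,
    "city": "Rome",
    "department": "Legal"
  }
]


Search criteria: {'age': 65, 'department': 'Research'}

Checking 7 records:
  Karl Taylor: {age: 23, department: HR}
  Mia Thomas: {age: 65, department: Research} <-- MATCH
  Karl Brown: {age: 65, department: Research} <-- MATCH
  Quinn Brown: {age: 41, department: Operations}
  Grace Harris: {age: 24, department: Legal}
  Heidi Taylor: {age: 65, department: Engineering}
  Liam Moore: {age: 52, department: Legal}

Matches: ["Mia Thomas", "Karl Brown"]

["Mia Thomas", "Karl Brown"]
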